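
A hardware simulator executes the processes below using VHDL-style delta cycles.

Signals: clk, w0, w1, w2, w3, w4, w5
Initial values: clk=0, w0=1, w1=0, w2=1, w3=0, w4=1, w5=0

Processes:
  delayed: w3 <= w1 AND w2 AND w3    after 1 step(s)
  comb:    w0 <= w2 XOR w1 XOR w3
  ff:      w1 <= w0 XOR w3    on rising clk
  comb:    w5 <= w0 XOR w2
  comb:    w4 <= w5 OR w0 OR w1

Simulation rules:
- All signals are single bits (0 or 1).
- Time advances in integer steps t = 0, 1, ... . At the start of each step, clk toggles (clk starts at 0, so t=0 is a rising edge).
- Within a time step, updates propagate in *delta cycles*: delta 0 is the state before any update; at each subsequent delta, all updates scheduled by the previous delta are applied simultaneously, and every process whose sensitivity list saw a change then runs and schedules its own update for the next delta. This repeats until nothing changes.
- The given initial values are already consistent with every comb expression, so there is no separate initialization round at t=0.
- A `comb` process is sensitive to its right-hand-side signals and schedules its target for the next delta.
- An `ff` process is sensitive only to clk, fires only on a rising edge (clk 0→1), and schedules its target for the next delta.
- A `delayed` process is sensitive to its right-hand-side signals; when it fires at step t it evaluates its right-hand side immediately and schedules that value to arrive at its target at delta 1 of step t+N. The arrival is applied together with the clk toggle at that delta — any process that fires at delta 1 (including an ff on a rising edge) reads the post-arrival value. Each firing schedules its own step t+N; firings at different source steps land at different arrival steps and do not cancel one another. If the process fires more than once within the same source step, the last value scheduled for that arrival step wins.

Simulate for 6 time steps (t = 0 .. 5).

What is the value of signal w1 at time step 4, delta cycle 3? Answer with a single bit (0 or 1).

t=0 Δ0: w3=0 clk=0 w4=1 w0=1 w5=0 w2=1 w1=0
  Δ1: clk:0→1
  Δ2: w1:0→1
  Δ3: w0:1→0
  Δ4: w5:0→1
  (4Δ to stable)
t=1 Δ0: w3=0 clk=1 w4=1 w0=0 w5=1 w2=1 w1=1
  Δ1: clk:1→0
  (1Δ to stable)
t=2 Δ0: w3=0 clk=0 w4=1 w0=0 w5=1 w2=1 w1=1
  Δ1: clk:0→1
  Δ2: w1:1→0
  Δ3: w0:0→1
  Δ4: w5:1→0
  (4Δ to stable)
t=3 Δ0: w3=0 clk=1 w4=1 w0=1 w5=0 w2=1 w1=0
  Δ1: clk:1→0
  (1Δ to stable)
t=4 Δ0: w3=0 clk=0 w4=1 w0=1 w5=0 w2=1 w1=0
  Δ1: clk:0→1
  Δ2: w1:0→1
  Δ3: w0:1→0
  Δ4: w5:0→1
  (4Δ to stable)
t=5 Δ0: w3=0 clk=1 w4=1 w0=0 w5=1 w2=1 w1=1
  Δ1: clk:1→0
  (1Δ to stable)

1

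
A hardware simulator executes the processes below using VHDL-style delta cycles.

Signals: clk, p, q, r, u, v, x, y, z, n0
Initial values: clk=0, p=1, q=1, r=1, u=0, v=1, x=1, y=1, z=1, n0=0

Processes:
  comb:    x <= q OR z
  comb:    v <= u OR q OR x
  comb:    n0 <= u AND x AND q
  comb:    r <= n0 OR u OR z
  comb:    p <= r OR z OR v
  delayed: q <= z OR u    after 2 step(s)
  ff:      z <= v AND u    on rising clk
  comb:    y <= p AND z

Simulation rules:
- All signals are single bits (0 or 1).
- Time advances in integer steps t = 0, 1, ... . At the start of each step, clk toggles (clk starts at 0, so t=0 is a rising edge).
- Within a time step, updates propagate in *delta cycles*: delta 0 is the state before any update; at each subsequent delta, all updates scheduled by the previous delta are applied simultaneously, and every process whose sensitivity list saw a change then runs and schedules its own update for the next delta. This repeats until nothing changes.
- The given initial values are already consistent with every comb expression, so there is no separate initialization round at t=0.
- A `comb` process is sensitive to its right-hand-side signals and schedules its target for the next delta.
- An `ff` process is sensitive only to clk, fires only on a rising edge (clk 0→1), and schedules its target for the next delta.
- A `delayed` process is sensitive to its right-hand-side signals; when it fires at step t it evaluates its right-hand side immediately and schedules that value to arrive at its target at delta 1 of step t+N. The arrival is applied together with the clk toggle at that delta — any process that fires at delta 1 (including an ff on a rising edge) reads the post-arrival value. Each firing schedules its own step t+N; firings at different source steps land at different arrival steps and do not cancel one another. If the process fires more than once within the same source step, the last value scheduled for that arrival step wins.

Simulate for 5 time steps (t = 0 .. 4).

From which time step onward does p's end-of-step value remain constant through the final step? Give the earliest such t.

2

t0.Δ0 n0=0 clk=0 p=1 u=0 q=1 z=1 x=1 v=1 y=1 r=1
t0.Δ1 n0=0 clk=1 p=1 u=0 q=1 z=1 x=1 v=1 y=1 r=1
t0.Δ2 n0=0 clk=1 p=1 u=0 q=1 z=0 x=1 v=1 y=1 r=1
t0.Δ3 n0=0 clk=1 p=1 u=0 q=1 z=0 x=1 v=1 y=0 r=0
t1.Δ0 n0=0 clk=1 p=1 u=0 q=1 z=0 x=1 v=1 y=0 r=0
t1.Δ1 n0=0 clk=0 p=1 u=0 q=1 z=0 x=1 v=1 y=0 r=0
t2.Δ0 n0=0 clk=0 p=1 u=0 q=1 z=0 x=1 v=1 y=0 r=0
t2.Δ1 n0=0 clk=1 p=1 u=0 q=0 z=0 x=1 v=1 y=0 r=0
t2.Δ2 n0=0 clk=1 p=1 u=0 q=0 z=0 x=0 v=1 y=0 r=0
t2.Δ3 n0=0 clk=1 p=1 u=0 q=0 z=0 x=0 v=0 y=0 r=0
t2.Δ4 n0=0 clk=1 p=0 u=0 q=0 z=0 x=0 v=0 y=0 r=0
t3.Δ0 n0=0 clk=1 p=0 u=0 q=0 z=0 x=0 v=0 y=0 r=0
t3.Δ1 n0=0 clk=0 p=0 u=0 q=0 z=0 x=0 v=0 y=0 r=0
t4.Δ0 n0=0 clk=0 p=0 u=0 q=0 z=0 x=0 v=0 y=0 r=0
t4.Δ1 n0=0 clk=1 p=0 u=0 q=0 z=0 x=0 v=0 y=0 r=0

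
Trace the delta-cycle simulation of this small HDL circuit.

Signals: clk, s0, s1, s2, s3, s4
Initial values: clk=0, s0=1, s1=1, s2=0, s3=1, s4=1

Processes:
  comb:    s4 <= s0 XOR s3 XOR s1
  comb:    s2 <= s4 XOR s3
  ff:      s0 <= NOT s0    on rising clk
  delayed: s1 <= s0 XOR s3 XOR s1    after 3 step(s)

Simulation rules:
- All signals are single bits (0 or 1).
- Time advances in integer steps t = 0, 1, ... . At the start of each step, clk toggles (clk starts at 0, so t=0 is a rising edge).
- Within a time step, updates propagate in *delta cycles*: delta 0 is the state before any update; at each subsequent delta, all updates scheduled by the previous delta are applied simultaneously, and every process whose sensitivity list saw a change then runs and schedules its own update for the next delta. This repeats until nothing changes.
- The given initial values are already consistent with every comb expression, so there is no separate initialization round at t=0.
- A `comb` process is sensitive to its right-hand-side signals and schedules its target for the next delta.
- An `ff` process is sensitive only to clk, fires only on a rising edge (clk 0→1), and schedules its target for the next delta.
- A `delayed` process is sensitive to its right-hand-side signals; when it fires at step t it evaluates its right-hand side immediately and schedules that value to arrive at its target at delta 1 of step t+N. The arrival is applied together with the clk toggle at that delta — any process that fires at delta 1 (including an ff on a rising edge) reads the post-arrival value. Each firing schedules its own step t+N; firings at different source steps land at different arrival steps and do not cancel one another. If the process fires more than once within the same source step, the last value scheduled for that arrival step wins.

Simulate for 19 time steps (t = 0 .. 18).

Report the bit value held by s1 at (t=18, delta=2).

t=0 Δ0: s0=1 s3=1 s2=0 clk=0 s1=1 s4=1
  Δ1: clk:0→1
  Δ2: s0:1→0
  Δ3: s4:1→0
  Δ4: s2:0→1
  (4Δ to stable)
t=1 Δ0: s0=0 s3=1 s2=1 clk=1 s1=1 s4=0
  Δ1: clk:1→0
  (1Δ to stable)
t=2 Δ0: s0=0 s3=1 s2=1 clk=0 s1=1 s4=0
  Δ1: clk:0→1
  Δ2: s0:0→1
  Δ3: s4:0→1
  Δ4: s2:1→0
  (4Δ to stable)
t=3 Δ0: s0=1 s3=1 s2=0 clk=1 s1=1 s4=1
  Δ1: clk:1→0, s1:1→0
  Δ2: s4:1→0
  Δ3: s2:0→1
  (3Δ to stable)
t=4 Δ0: s0=1 s3=1 s2=1 clk=0 s1=0 s4=0
  Δ1: clk:0→1
  Δ2: s0:1→0
  Δ3: s4:0→1
  Δ4: s2:1→0
  (4Δ to stable)
t=5 Δ0: s0=0 s3=1 s2=0 clk=1 s1=0 s4=1
  Δ1: clk:1→0, s1:0→1
  Δ2: s4:1→0
  Δ3: s2:0→1
  (3Δ to stable)
t=6 Δ0: s0=0 s3=1 s2=1 clk=0 s1=1 s4=0
  Δ1: clk:0→1, s1:1→0
  Δ2: s0:0→1, s4:0→1
  Δ3: s2:1→0, s4:1→0
  Δ4: s2:0→1
  (4Δ to stable)
t=7 Δ0: s0=1 s3=1 s2=1 clk=1 s1=0 s4=0
  Δ1: clk:1→0, s1:0→1
  Δ2: s4:0→1
  Δ3: s2:1→0
  (3Δ to stable)
t=8 Δ0: s0=1 s3=1 s2=0 clk=0 s1=1 s4=1
  Δ1: clk:0→1, s1:1→0
  Δ2: s0:1→0, s4:1→0
  Δ3: s2:0→1, s4:0→1
  Δ4: s2:1→0
  (4Δ to stable)
t=9 Δ0: s0=0 s3=1 s2=0 clk=1 s1=0 s4=1
  Δ1: clk:1→0
  (1Δ to stable)
t=10 Δ0: s0=0 s3=1 s2=0 clk=0 s1=0 s4=1
  Δ1: clk:0→1, s1:0→1
  Δ2: s0:0→1, s4:1→0
  Δ3: s2:0→1, s4:0→1
  Δ4: s2:1→0
  (4Δ to stable)
t=11 Δ0: s0=1 s3=1 s2=0 clk=1 s1=1 s4=1
  Δ1: clk:1→0
  (1Δ to stable)
t=12 Δ0: s0=1 s3=1 s2=0 clk=0 s1=1 s4=1
  Δ1: clk:0→1
  Δ2: s0:1→0
  Δ3: s4:1→0
  Δ4: s2:0→1
  (4Δ to stable)
t=13 Δ0: s0=0 s3=1 s2=1 clk=1 s1=1 s4=0
  Δ1: clk:1→0
  (1Δ to stable)
t=14 Δ0: s0=0 s3=1 s2=1 clk=0 s1=1 s4=0
  Δ1: clk:0→1
  Δ2: s0:0→1
  Δ3: s4:0→1
  Δ4: s2:1→0
  (4Δ to stable)
t=15 Δ0: s0=1 s3=1 s2=0 clk=1 s1=1 s4=1
  Δ1: clk:1→0, s1:1→0
  Δ2: s4:1→0
  Δ3: s2:0→1
  (3Δ to stable)
t=16 Δ0: s0=1 s3=1 s2=1 clk=0 s1=0 s4=0
  Δ1: clk:0→1
  Δ2: s0:1→0
  Δ3: s4:0→1
  Δ4: s2:1→0
  (4Δ to stable)
t=17 Δ0: s0=0 s3=1 s2=0 clk=1 s1=0 s4=1
  Δ1: clk:1→0, s1:0→1
  Δ2: s4:1→0
  Δ3: s2:0→1
  (3Δ to stable)
t=18 Δ0: s0=0 s3=1 s2=1 clk=0 s1=1 s4=0
  Δ1: clk:0→1, s1:1→0
  Δ2: s0:0→1, s4:0→1
  Δ3: s2:1→0, s4:1→0
  Δ4: s2:0→1
  (4Δ to stable)

0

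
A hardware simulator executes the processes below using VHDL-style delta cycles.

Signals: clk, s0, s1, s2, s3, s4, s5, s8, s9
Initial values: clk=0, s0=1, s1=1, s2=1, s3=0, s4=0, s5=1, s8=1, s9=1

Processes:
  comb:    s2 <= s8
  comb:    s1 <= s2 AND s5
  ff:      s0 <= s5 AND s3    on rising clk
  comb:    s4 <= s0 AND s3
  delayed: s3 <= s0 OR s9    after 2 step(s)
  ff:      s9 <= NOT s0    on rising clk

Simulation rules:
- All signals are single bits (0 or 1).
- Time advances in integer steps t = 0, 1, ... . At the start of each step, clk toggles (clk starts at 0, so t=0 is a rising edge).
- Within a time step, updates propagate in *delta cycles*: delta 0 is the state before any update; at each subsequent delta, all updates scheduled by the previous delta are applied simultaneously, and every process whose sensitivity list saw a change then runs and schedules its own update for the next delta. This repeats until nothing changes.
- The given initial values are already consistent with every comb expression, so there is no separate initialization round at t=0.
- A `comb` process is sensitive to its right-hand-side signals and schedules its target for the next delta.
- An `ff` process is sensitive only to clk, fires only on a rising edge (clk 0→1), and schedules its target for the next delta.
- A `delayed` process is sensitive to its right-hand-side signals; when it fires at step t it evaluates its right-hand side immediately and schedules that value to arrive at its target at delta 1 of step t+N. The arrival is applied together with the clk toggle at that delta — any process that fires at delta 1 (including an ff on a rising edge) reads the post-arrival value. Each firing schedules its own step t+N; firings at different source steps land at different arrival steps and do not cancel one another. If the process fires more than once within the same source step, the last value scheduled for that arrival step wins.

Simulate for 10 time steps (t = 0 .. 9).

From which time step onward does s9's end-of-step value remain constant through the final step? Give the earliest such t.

6

t=0 Δ0: s4=0 clk=0 s2=1 s0=1 s8=1 s3=0 s5=1 s1=1 s9=1
  Δ1: clk:0→1
  Δ2: s0:1→0, s9:1→0
  (2Δ to stable)
t=1 Δ0: s4=0 clk=1 s2=1 s0=0 s8=1 s3=0 s5=1 s1=1 s9=0
  Δ1: clk:1→0
  (1Δ to stable)
t=2 Δ0: s4=0 clk=0 s2=1 s0=0 s8=1 s3=0 s5=1 s1=1 s9=0
  Δ1: clk:0→1
  Δ2: s9:0→1
  (2Δ to stable)
t=3 Δ0: s4=0 clk=1 s2=1 s0=0 s8=1 s3=0 s5=1 s1=1 s9=1
  Δ1: clk:1→0
  (1Δ to stable)
t=4 Δ0: s4=0 clk=0 s2=1 s0=0 s8=1 s3=0 s5=1 s1=1 s9=1
  Δ1: clk:0→1, s3:0→1
  Δ2: s0:0→1
  Δ3: s4:0→1
  (3Δ to stable)
t=5 Δ0: s4=1 clk=1 s2=1 s0=1 s8=1 s3=1 s5=1 s1=1 s9=1
  Δ1: clk:1→0
  (1Δ to stable)
t=6 Δ0: s4=1 clk=0 s2=1 s0=1 s8=1 s3=1 s5=1 s1=1 s9=1
  Δ1: clk:0→1
  Δ2: s9:1→0
  (2Δ to stable)
t=7 Δ0: s4=1 clk=1 s2=1 s0=1 s8=1 s3=1 s5=1 s1=1 s9=0
  Δ1: clk:1→0
  (1Δ to stable)
t=8 Δ0: s4=1 clk=0 s2=1 s0=1 s8=1 s3=1 s5=1 s1=1 s9=0
  Δ1: clk:0→1
  (1Δ to stable)
t=9 Δ0: s4=1 clk=1 s2=1 s0=1 s8=1 s3=1 s5=1 s1=1 s9=0
  Δ1: clk:1→0
  (1Δ to stable)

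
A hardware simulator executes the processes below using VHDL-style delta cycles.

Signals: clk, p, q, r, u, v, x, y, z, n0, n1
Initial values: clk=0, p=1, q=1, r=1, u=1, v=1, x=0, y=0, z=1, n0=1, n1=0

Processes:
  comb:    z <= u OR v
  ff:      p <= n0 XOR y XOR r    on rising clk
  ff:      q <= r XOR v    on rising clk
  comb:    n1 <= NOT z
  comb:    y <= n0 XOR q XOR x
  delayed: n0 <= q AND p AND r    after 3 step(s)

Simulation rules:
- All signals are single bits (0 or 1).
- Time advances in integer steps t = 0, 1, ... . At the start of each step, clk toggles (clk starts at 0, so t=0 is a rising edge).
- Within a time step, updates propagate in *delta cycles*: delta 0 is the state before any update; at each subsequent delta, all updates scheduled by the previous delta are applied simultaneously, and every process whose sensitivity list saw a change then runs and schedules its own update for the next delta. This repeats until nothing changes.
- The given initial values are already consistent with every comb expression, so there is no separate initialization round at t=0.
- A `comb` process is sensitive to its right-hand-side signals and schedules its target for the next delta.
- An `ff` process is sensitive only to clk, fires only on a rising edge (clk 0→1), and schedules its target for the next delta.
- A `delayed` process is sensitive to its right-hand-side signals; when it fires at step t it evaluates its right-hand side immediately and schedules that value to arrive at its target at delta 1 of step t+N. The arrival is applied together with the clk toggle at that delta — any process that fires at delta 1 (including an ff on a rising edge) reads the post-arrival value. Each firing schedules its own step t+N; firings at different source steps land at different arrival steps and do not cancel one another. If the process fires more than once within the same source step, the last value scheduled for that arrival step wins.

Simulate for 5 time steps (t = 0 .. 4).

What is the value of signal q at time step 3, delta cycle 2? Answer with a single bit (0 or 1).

t=0 Δ0: v=1 x=0 y=0 r=1 q=1 n1=0 u=1 n0=1 p=1 z=1 clk=0
  Δ1: clk:0→1
  Δ2: q:1→0, p:1→0
  Δ3: y:0→1
  (3Δ to stable)
t=1 Δ0: v=1 x=0 y=1 r=1 q=0 n1=0 u=1 n0=1 p=0 z=1 clk=1
  Δ1: clk:1→0
  (1Δ to stable)
t=2 Δ0: v=1 x=0 y=1 r=1 q=0 n1=0 u=1 n0=1 p=0 z=1 clk=0
  Δ1: clk:0→1
  Δ2: p:0→1
  (2Δ to stable)
t=3 Δ0: v=1 x=0 y=1 r=1 q=0 n1=0 u=1 n0=1 p=1 z=1 clk=1
  Δ1: n0:1→0, clk:1→0
  Δ2: y:1→0
  (2Δ to stable)
t=4 Δ0: v=1 x=0 y=0 r=1 q=0 n1=0 u=1 n0=0 p=1 z=1 clk=0
  Δ1: clk:0→1
  (1Δ to stable)

0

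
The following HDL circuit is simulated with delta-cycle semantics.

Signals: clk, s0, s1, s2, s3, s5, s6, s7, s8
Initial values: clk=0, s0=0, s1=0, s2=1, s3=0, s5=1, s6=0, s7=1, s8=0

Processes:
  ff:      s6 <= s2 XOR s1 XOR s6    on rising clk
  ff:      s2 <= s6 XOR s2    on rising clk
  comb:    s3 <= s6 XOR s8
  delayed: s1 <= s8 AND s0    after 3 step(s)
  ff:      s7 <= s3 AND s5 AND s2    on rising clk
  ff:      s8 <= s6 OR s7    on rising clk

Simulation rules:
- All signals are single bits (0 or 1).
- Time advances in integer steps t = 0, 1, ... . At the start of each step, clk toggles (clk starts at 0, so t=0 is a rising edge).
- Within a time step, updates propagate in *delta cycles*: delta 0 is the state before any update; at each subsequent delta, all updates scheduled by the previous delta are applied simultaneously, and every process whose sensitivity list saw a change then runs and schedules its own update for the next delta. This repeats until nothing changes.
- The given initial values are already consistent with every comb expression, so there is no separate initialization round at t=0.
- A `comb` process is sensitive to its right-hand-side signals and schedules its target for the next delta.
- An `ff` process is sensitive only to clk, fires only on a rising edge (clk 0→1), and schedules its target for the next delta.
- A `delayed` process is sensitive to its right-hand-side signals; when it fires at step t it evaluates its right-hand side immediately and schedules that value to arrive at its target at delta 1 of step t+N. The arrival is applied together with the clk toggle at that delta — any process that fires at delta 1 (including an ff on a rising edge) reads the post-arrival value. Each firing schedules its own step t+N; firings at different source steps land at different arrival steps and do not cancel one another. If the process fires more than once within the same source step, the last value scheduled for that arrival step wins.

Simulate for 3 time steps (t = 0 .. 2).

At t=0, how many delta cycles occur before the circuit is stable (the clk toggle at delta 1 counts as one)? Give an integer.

t0.Δ0 s1=0 s3=0 s7=1 s5=1 clk=0 s0=0 s2=1 s8=0 s6=0
t0.Δ1 s1=0 s3=0 s7=1 s5=1 clk=1 s0=0 s2=1 s8=0 s6=0
t0.Δ2 s1=0 s3=0 s7=0 s5=1 clk=1 s0=0 s2=1 s8=1 s6=1
t1.Δ0 s1=0 s3=0 s7=0 s5=1 clk=1 s0=0 s2=1 s8=1 s6=1
t1.Δ1 s1=0 s3=0 s7=0 s5=1 clk=0 s0=0 s2=1 s8=1 s6=1
t2.Δ0 s1=0 s3=0 s7=0 s5=1 clk=0 s0=0 s2=1 s8=1 s6=1
t2.Δ1 s1=0 s3=0 s7=0 s5=1 clk=1 s0=0 s2=1 s8=1 s6=1
t2.Δ2 s1=0 s3=0 s7=0 s5=1 clk=1 s0=0 s2=0 s8=1 s6=0
t2.Δ3 s1=0 s3=1 s7=0 s5=1 clk=1 s0=0 s2=0 s8=1 s6=0

2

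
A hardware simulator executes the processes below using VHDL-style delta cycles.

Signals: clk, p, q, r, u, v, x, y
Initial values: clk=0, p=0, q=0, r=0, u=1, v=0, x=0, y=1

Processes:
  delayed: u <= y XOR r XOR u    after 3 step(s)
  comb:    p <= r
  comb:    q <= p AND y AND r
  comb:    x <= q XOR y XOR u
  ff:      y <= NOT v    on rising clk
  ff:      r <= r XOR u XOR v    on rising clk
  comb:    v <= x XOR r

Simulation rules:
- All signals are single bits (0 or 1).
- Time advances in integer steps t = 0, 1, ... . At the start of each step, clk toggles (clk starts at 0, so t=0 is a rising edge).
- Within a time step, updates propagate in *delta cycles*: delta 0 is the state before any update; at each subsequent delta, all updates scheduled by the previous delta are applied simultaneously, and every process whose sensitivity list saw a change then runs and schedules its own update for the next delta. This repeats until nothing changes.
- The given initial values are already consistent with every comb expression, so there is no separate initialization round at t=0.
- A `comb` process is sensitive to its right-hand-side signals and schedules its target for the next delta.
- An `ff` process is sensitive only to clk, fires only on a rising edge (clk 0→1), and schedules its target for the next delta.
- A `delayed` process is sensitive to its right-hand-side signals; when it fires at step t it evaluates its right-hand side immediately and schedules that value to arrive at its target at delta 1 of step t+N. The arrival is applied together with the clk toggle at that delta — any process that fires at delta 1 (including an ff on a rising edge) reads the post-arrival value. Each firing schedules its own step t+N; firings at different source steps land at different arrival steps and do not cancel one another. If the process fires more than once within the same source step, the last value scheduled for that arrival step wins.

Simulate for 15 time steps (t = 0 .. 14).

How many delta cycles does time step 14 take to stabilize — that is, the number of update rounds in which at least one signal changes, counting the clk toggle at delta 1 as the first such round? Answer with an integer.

[bits: clk,q,u,y,v,p,x,r]
t=0: Δ0=00110000 Δ1=10110000 Δ2=10110001 Δ3=10111101 Δ4=11111101 Δ5=11111111 Δ6=11110111 | 6Δ
t=1: Δ0=11110111 Δ1=01110111 | 1Δ
t=2: Δ0=01110111 Δ1=11110111 Δ2=11110110 Δ3=10111010 Δ4=10111000 Δ5=10110000 | 5Δ
t=3: Δ0=10110000 Δ1=00110000 | 1Δ
t=4: Δ0=00110000 Δ1=10110000 Δ2=10110001 Δ3=10111101 Δ4=11111101 Δ5=11111111 Δ6=11110111 | 6Δ
t=5: Δ0=11110111 Δ1=01010111 Δ2=01010101 Δ3=01011101 | 3Δ
t=6: Δ0=01011101 Δ1=11011101 Δ2=11001100 Δ3=10000010 Δ4=10001000 Δ5=10000000 | 5Δ
t=7: Δ0=10000000 Δ1=00100000 Δ2=00100010 Δ3=00101010 | 3Δ
t=8: Δ0=00101010 Δ1=10001010 Δ2=10001001 Δ3=10001101 | 3Δ
t=9: Δ0=10001101 Δ1=00001101 | 1Δ
t=10: Δ0=00001101 Δ1=10101101 Δ2=10101111 Δ3=10100111 | 3Δ
t=11: Δ0=10100111 Δ1=00100111 | 1Δ
t=12: Δ0=00100111 Δ1=10100111 Δ2=10110110 Δ3=10111000 Δ4=10110000 | 4Δ
t=13: Δ0=10110000 Δ1=00010000 Δ2=00010010 Δ3=00011010 | 3Δ
t=14: Δ0=00011010 Δ1=10011010 Δ2=10001011 Δ3=10000101 Δ4=10001101 | 4Δ

4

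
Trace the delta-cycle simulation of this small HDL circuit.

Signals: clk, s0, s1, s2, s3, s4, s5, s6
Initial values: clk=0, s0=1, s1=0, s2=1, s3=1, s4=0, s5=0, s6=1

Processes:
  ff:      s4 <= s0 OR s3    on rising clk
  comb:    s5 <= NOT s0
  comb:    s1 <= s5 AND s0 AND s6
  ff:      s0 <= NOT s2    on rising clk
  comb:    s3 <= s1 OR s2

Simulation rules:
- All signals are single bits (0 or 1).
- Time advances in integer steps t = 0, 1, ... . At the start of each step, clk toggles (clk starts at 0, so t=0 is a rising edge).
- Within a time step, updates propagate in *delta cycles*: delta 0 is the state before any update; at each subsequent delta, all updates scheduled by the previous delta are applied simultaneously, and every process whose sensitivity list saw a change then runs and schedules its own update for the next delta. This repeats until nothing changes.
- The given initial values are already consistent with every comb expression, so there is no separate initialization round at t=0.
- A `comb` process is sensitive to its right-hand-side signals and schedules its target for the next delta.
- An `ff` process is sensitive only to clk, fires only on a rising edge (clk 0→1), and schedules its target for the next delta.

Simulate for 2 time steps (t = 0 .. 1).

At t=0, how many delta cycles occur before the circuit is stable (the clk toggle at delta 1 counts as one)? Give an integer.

3

t0.Δ0 s3=1 s2=1 s4=0 s6=1 s1=0 s0=1 s5=0 clk=0
t0.Δ1 s3=1 s2=1 s4=0 s6=1 s1=0 s0=1 s5=0 clk=1
t0.Δ2 s3=1 s2=1 s4=1 s6=1 s1=0 s0=0 s5=0 clk=1
t0.Δ3 s3=1 s2=1 s4=1 s6=1 s1=0 s0=0 s5=1 clk=1
t1.Δ0 s3=1 s2=1 s4=1 s6=1 s1=0 s0=0 s5=1 clk=1
t1.Δ1 s3=1 s2=1 s4=1 s6=1 s1=0 s0=0 s5=1 clk=0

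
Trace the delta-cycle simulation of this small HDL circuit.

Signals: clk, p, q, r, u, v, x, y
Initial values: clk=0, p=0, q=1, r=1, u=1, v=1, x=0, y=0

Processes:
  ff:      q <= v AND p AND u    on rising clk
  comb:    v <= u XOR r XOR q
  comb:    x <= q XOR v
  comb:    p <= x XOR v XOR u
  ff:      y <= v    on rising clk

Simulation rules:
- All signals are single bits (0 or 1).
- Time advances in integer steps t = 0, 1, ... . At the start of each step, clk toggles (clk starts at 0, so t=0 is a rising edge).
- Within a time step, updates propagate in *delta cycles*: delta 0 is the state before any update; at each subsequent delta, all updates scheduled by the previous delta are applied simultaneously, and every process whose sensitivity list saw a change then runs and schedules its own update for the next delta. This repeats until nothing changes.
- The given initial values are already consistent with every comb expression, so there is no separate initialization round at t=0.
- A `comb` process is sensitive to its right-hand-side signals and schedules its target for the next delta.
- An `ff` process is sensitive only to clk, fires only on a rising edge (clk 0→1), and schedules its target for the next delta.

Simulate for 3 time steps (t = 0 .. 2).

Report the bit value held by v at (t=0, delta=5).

[bits: y,u,q,clk,p,v,x,r]
t=0: Δ0=01100101 Δ1=01110101 Δ2=11010101 Δ3=11010011 Δ4=11010001 Δ5=11011001 | 5Δ
t=1: Δ0=11011001 Δ1=11001001 | 1Δ
t=2: Δ0=11001001 Δ1=11011001 Δ2=01011001 | 2Δ

0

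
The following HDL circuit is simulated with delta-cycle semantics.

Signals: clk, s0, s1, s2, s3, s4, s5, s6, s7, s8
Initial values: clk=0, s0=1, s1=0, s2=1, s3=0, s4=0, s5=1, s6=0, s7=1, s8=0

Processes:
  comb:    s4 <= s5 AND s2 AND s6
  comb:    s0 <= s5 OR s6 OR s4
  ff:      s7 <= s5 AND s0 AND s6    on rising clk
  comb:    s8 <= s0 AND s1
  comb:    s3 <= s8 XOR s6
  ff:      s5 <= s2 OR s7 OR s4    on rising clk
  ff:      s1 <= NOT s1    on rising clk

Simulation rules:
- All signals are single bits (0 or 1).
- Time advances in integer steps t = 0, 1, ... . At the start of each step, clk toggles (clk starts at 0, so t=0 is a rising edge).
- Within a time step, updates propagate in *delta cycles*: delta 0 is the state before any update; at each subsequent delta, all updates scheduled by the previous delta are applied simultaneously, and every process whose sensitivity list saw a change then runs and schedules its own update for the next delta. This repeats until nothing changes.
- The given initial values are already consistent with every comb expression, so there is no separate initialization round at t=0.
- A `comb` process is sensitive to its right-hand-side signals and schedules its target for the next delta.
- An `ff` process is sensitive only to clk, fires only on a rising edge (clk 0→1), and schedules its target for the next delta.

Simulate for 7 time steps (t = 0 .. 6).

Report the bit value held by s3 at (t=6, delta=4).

0

[bits: s1,s5,clk,s2,s3,s4,s7,s6,s0,s8]
t=0: Δ0=0101001010 Δ1=0111001010 Δ2=1111000010 Δ3=1111000011 Δ4=1111100011 | 4Δ
t=1: Δ0=1111100011 Δ1=1101100011 | 1Δ
t=2: Δ0=1101100011 Δ1=1111100011 Δ2=0111100011 Δ3=0111100010 Δ4=0111000010 | 4Δ
t=3: Δ0=0111000010 Δ1=0101000010 | 1Δ
t=4: Δ0=0101000010 Δ1=0111000010 Δ2=1111000010 Δ3=1111000011 Δ4=1111100011 | 4Δ
t=5: Δ0=1111100011 Δ1=1101100011 | 1Δ
t=6: Δ0=1101100011 Δ1=1111100011 Δ2=0111100011 Δ3=0111100010 Δ4=0111000010 | 4Δ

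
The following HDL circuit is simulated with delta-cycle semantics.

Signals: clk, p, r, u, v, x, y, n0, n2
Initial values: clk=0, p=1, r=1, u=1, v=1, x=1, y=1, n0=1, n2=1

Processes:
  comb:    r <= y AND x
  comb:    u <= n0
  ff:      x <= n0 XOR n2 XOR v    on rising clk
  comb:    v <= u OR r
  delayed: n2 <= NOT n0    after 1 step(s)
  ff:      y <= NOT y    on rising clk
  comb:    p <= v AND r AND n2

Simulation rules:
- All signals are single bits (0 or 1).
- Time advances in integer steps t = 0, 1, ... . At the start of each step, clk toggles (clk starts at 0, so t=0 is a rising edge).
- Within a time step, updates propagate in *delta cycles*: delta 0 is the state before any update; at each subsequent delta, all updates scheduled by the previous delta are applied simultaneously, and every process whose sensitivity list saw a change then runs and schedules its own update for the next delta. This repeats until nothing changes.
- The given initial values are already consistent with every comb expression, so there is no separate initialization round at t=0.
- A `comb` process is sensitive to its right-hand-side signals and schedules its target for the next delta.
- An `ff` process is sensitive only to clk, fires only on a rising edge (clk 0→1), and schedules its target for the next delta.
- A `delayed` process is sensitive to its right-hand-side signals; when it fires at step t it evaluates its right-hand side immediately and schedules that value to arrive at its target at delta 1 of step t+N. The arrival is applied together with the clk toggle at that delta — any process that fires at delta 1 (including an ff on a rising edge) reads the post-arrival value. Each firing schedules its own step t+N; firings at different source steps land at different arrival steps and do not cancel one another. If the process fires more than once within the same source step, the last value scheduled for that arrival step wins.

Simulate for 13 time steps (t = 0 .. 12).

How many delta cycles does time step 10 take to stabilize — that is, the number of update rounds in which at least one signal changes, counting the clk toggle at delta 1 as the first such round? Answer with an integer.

4

[bits: y,x,r,p,u,n2,v,n0,clk]
t=0: Δ0=111111110 Δ1=111111111 Δ2=011111111 Δ3=010111111 Δ4=010011111 | 4Δ
t=1: Δ0=010011111 Δ1=010011110 | 1Δ
t=2: Δ0=010011110 Δ1=010011111 Δ2=110011111 Δ3=111011111 Δ4=111111111 | 4Δ
t=3: Δ0=111111111 Δ1=111111110 | 1Δ
t=4: Δ0=111111110 Δ1=111111111 Δ2=011111111 Δ3=010111111 Δ4=010011111 | 4Δ
t=5: Δ0=010011111 Δ1=010011110 | 1Δ
t=6: Δ0=010011110 Δ1=010011111 Δ2=110011111 Δ3=111011111 Δ4=111111111 | 4Δ
t=7: Δ0=111111111 Δ1=111111110 | 1Δ
t=8: Δ0=111111110 Δ1=111111111 Δ2=011111111 Δ3=010111111 Δ4=010011111 | 4Δ
t=9: Δ0=010011111 Δ1=010011110 | 1Δ
t=10: Δ0=010011110 Δ1=010011111 Δ2=110011111 Δ3=111011111 Δ4=111111111 | 4Δ
t=11: Δ0=111111111 Δ1=111111110 | 1Δ
t=12: Δ0=111111110 Δ1=111111111 Δ2=011111111 Δ3=010111111 Δ4=010011111 | 4Δ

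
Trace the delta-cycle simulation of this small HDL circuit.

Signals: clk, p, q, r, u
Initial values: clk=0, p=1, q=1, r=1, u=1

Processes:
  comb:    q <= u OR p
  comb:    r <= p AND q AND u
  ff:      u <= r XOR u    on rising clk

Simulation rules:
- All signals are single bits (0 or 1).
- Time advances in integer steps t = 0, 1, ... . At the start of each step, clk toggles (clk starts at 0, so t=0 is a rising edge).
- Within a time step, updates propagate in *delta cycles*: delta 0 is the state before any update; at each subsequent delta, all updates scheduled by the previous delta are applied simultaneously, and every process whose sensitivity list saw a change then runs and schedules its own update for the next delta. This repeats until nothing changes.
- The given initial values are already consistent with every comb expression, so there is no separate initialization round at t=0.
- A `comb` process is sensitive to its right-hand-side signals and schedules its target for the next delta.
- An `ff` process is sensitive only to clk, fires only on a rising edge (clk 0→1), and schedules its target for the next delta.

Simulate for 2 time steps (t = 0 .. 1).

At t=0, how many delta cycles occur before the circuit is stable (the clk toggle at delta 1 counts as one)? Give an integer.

t0.Δ0 clk=0 p=1 q=1 r=1 u=1
t0.Δ1 clk=1 p=1 q=1 r=1 u=1
t0.Δ2 clk=1 p=1 q=1 r=1 u=0
t0.Δ3 clk=1 p=1 q=1 r=0 u=0
t1.Δ0 clk=1 p=1 q=1 r=0 u=0
t1.Δ1 clk=0 p=1 q=1 r=0 u=0

3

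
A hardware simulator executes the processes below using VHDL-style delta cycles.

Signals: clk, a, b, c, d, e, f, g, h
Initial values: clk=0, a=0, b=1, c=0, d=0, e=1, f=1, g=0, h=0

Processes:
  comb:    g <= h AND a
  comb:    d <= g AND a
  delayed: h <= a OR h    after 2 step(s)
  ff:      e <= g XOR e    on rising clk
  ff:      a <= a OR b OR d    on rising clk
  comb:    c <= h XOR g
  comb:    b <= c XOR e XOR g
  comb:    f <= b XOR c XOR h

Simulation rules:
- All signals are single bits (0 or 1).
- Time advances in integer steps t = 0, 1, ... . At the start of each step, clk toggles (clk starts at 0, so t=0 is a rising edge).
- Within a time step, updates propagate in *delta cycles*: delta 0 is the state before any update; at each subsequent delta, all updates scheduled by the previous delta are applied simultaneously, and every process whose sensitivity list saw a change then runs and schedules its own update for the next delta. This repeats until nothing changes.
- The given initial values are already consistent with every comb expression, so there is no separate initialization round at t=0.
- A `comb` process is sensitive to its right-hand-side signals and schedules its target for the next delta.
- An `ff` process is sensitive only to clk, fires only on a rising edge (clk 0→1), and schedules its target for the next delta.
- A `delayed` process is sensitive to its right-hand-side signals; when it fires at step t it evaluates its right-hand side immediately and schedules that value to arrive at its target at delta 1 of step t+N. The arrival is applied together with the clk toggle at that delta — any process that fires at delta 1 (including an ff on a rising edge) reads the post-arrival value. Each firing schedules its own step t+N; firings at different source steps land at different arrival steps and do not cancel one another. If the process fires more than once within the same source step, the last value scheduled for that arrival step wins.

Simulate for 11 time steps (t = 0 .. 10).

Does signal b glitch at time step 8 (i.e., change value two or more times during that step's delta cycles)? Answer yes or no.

t0.Δ0 d=0 a=0 g=0 c=0 clk=0 e=1 b=1 f=1 h=0
t0.Δ1 d=0 a=0 g=0 c=0 clk=1 e=1 b=1 f=1 h=0
t0.Δ2 d=0 a=1 g=0 c=0 clk=1 e=1 b=1 f=1 h=0
t1.Δ0 d=0 a=1 g=0 c=0 clk=1 e=1 b=1 f=1 h=0
t1.Δ1 d=0 a=1 g=0 c=0 clk=0 e=1 b=1 f=1 h=0
t2.Δ0 d=0 a=1 g=0 c=0 clk=0 e=1 b=1 f=1 h=0
t2.Δ1 d=0 a=1 g=0 c=0 clk=1 e=1 b=1 f=1 h=1
t2.Δ2 d=0 a=1 g=1 c=1 clk=1 e=1 b=1 f=0 h=1
t2.Δ3 d=1 a=1 g=1 c=0 clk=1 e=1 b=1 f=1 h=1
t2.Δ4 d=1 a=1 g=1 c=0 clk=1 e=1 b=0 f=0 h=1
t2.Δ5 d=1 a=1 g=1 c=0 clk=1 e=1 b=0 f=1 h=1
t3.Δ0 d=1 a=1 g=1 c=0 clk=1 e=1 b=0 f=1 h=1
t3.Δ1 d=1 a=1 g=1 c=0 clk=0 e=1 b=0 f=1 h=1
t4.Δ0 d=1 a=1 g=1 c=0 clk=0 e=1 b=0 f=1 h=1
t4.Δ1 d=1 a=1 g=1 c=0 clk=1 e=1 b=0 f=1 h=1
t4.Δ2 d=1 a=1 g=1 c=0 clk=1 e=0 b=0 f=1 h=1
t4.Δ3 d=1 a=1 g=1 c=0 clk=1 e=0 b=1 f=1 h=1
t4.Δ4 d=1 a=1 g=1 c=0 clk=1 e=0 b=1 f=0 h=1
t5.Δ0 d=1 a=1 g=1 c=0 clk=1 e=0 b=1 f=0 h=1
t5.Δ1 d=1 a=1 g=1 c=0 clk=0 e=0 b=1 f=0 h=1
t6.Δ0 d=1 a=1 g=1 c=0 clk=0 e=0 b=1 f=0 h=1
t6.Δ1 d=1 a=1 g=1 c=0 clk=1 e=0 b=1 f=0 h=1
t6.Δ2 d=1 a=1 g=1 c=0 clk=1 e=1 b=1 f=0 h=1
t6.Δ3 d=1 a=1 g=1 c=0 clk=1 e=1 b=0 f=0 h=1
t6.Δ4 d=1 a=1 g=1 c=0 clk=1 e=1 b=0 f=1 h=1
t7.Δ0 d=1 a=1 g=1 c=0 clk=1 e=1 b=0 f=1 h=1
t7.Δ1 d=1 a=1 g=1 c=0 clk=0 e=1 b=0 f=1 h=1
t8.Δ0 d=1 a=1 g=1 c=0 clk=0 e=1 b=0 f=1 h=1
t8.Δ1 d=1 a=1 g=1 c=0 clk=1 e=1 b=0 f=1 h=1
t8.Δ2 d=1 a=1 g=1 c=0 clk=1 e=0 b=0 f=1 h=1
t8.Δ3 d=1 a=1 g=1 c=0 clk=1 e=0 b=1 f=1 h=1
t8.Δ4 d=1 a=1 g=1 c=0 clk=1 e=0 b=1 f=0 h=1
t9.Δ0 d=1 a=1 g=1 c=0 clk=1 e=0 b=1 f=0 h=1
t9.Δ1 d=1 a=1 g=1 c=0 clk=0 e=0 b=1 f=0 h=1
t10.Δ0 d=1 a=1 g=1 c=0 clk=0 e=0 b=1 f=0 h=1
t10.Δ1 d=1 a=1 g=1 c=0 clk=1 e=0 b=1 f=0 h=1
t10.Δ2 d=1 a=1 g=1 c=0 clk=1 e=1 b=1 f=0 h=1
t10.Δ3 d=1 a=1 g=1 c=0 clk=1 e=1 b=0 f=0 h=1
t10.Δ4 d=1 a=1 g=1 c=0 clk=1 e=1 b=0 f=1 h=1

no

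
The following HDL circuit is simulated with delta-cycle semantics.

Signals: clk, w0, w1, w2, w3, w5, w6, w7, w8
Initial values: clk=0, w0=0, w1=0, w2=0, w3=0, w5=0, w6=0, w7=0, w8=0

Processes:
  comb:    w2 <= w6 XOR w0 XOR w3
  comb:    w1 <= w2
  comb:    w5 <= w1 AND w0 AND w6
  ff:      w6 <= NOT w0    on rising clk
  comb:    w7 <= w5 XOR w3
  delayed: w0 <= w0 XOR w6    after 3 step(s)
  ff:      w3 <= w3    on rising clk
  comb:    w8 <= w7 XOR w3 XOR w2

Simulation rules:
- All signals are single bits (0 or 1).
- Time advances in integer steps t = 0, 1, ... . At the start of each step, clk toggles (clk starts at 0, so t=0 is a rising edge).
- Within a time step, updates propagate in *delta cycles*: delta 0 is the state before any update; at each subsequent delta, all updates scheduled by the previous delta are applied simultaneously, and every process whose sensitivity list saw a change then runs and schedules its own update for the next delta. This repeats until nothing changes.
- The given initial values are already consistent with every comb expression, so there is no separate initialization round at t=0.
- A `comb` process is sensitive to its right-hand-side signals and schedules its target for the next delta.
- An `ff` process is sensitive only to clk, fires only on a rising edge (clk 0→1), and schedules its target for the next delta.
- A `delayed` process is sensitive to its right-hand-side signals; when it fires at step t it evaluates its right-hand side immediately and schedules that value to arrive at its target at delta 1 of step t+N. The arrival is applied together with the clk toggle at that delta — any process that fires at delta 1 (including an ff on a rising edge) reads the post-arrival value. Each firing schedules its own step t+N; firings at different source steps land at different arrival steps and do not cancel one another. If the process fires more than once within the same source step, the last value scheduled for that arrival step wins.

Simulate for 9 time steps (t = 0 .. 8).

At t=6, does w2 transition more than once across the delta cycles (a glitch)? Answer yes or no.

t=0 Δ0: w5=0 clk=0 w2=0 w8=0 w0=0 w3=0 w7=0 w1=0 w6=0
  Δ1: clk:0→1
  Δ2: w6:0→1
  Δ3: w2:0→1
  Δ4: w8:0→1, w1:0→1
  (4Δ to stable)
t=1 Δ0: w5=0 clk=1 w2=1 w8=1 w0=0 w3=0 w7=0 w1=1 w6=1
  Δ1: clk:1→0
  (1Δ to stable)
t=2 Δ0: w5=0 clk=0 w2=1 w8=1 w0=0 w3=0 w7=0 w1=1 w6=1
  Δ1: clk:0→1
  (1Δ to stable)
t=3 Δ0: w5=0 clk=1 w2=1 w8=1 w0=0 w3=0 w7=0 w1=1 w6=1
  Δ1: clk:1→0, w0:0→1
  Δ2: w5:0→1, w2:1→0
  Δ3: w8:1→0, w7:0→1, w1:1→0
  Δ4: w5:1→0, w8:0→1
  Δ5: w7:1→0
  Δ6: w8:1→0
  (6Δ to stable)
t=4 Δ0: w5=0 clk=0 w2=0 w8=0 w0=1 w3=0 w7=0 w1=0 w6=1
  Δ1: clk:0→1
  Δ2: w6:1→0
  Δ3: w2:0→1
  Δ4: w8:0→1, w1:0→1
  (4Δ to stable)
t=5 Δ0: w5=0 clk=1 w2=1 w8=1 w0=1 w3=0 w7=0 w1=1 w6=0
  Δ1: clk:1→0
  (1Δ to stable)
t=6 Δ0: w5=0 clk=0 w2=1 w8=1 w0=1 w3=0 w7=0 w1=1 w6=0
  Δ1: clk:0→1, w0:1→0
  Δ2: w2:1→0, w6:0→1
  Δ3: w2:0→1, w8:1→0, w1:1→0
  Δ4: w8:0→1, w1:0→1
  (4Δ to stable)
t=7 Δ0: w5=0 clk=1 w2=1 w8=1 w0=0 w3=0 w7=0 w1=1 w6=1
  Δ1: clk:1→0, w0:0→1
  Δ2: w5:0→1, w2:1→0
  Δ3: w8:1→0, w7:0→1, w1:1→0
  Δ4: w5:1→0, w8:0→1
  Δ5: w7:1→0
  Δ6: w8:1→0
  (6Δ to stable)
t=8 Δ0: w5=0 clk=0 w2=0 w8=0 w0=1 w3=0 w7=0 w1=0 w6=1
  Δ1: clk:0→1
  Δ2: w6:1→0
  Δ3: w2:0→1
  Δ4: w8:0→1, w1:0→1
  (4Δ to stable)

yes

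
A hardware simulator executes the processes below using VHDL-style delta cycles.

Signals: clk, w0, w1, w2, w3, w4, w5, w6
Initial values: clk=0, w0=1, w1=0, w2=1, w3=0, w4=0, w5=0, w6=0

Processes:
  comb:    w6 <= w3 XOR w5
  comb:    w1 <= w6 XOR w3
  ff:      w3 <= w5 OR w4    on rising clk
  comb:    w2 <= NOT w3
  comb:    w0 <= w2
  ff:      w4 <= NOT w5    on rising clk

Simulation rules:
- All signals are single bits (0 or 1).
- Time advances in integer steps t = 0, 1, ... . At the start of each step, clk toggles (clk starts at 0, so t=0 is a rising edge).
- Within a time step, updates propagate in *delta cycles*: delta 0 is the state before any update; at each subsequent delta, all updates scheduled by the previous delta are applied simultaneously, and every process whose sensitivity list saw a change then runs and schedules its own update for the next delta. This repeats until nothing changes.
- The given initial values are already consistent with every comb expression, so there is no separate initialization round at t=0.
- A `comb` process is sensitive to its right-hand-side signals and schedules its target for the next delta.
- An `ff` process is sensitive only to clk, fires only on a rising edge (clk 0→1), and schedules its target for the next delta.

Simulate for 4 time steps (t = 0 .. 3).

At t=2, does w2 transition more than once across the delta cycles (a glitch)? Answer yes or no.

no

t0.Δ0 clk=0 w3=0 w1=0 w2=1 w4=0 w5=0 w6=0 w0=1
t0.Δ1 clk=1 w3=0 w1=0 w2=1 w4=0 w5=0 w6=0 w0=1
t0.Δ2 clk=1 w3=0 w1=0 w2=1 w4=1 w5=0 w6=0 w0=1
t1.Δ0 clk=1 w3=0 w1=0 w2=1 w4=1 w5=0 w6=0 w0=1
t1.Δ1 clk=0 w3=0 w1=0 w2=1 w4=1 w5=0 w6=0 w0=1
t2.Δ0 clk=0 w3=0 w1=0 w2=1 w4=1 w5=0 w6=0 w0=1
t2.Δ1 clk=1 w3=0 w1=0 w2=1 w4=1 w5=0 w6=0 w0=1
t2.Δ2 clk=1 w3=1 w1=0 w2=1 w4=1 w5=0 w6=0 w0=1
t2.Δ3 clk=1 w3=1 w1=1 w2=0 w4=1 w5=0 w6=1 w0=1
t2.Δ4 clk=1 w3=1 w1=0 w2=0 w4=1 w5=0 w6=1 w0=0
t3.Δ0 clk=1 w3=1 w1=0 w2=0 w4=1 w5=0 w6=1 w0=0
t3.Δ1 clk=0 w3=1 w1=0 w2=0 w4=1 w5=0 w6=1 w0=0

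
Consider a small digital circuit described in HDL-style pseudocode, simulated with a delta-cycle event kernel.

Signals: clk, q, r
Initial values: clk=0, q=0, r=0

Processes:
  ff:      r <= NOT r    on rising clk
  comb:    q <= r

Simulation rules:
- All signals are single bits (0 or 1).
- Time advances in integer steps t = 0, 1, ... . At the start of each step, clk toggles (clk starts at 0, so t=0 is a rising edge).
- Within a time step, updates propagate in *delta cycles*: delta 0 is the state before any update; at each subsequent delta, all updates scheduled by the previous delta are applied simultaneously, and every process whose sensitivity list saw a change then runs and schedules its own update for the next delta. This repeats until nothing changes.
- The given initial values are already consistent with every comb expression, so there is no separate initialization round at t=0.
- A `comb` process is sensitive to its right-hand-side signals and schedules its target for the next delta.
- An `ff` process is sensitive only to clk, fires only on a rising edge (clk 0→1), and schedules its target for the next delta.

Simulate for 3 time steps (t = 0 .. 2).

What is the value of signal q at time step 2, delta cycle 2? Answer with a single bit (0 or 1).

1

t=0 Δ0: clk=0 q=0 r=0
  Δ1: clk:0→1
  Δ2: r:0→1
  Δ3: q:0→1
  (3Δ to stable)
t=1 Δ0: clk=1 q=1 r=1
  Δ1: clk:1→0
  (1Δ to stable)
t=2 Δ0: clk=0 q=1 r=1
  Δ1: clk:0→1
  Δ2: r:1→0
  Δ3: q:1→0
  (3Δ to stable)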